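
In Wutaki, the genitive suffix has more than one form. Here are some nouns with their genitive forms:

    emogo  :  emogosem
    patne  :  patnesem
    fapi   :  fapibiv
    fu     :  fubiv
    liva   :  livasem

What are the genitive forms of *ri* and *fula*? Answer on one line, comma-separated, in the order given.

ribiv, fulasem

The pattern is height harmony: -biv when the last vowel of the stem is a high vowel (*fapi*, *fu*); -sem when the last vowel of the stem is a non-high vowel (*emogo*, *patne*, *liva*).
The last vowel of *ri* is /i/, which is a high vowel, so the suffix is -biv, giving *ribiv*.
*fula* — last vowel /a/ (a non-high vowel) → -sem → *fulasem*.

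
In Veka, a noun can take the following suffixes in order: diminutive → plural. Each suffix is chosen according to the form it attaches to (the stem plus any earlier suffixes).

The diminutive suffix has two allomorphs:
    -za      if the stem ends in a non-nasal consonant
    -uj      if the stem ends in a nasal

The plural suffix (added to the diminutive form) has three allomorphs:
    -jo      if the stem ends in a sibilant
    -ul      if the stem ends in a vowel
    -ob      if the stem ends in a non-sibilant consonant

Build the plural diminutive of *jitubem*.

jitubemujob

Since the final consonant of *jitubem* is /m/ (a nasal), it takes -uj, giving *jitubemuj*.
The diminutive form *jitubemuj* — final sound /j/ (a non-sibilant consonant) → -ob → *jitubemujob*.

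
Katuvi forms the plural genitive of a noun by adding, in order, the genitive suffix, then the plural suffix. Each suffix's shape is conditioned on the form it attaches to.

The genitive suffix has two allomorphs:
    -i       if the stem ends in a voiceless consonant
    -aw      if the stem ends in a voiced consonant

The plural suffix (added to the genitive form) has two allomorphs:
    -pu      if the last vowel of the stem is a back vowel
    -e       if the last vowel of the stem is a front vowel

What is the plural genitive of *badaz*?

badazawpu

*badaz*: final consonant = /z/, voiced → -aw → *badazaw*.
The genitive form *badazaw*: last vowel = /a/, a back vowel → -pu → *badazawpu*.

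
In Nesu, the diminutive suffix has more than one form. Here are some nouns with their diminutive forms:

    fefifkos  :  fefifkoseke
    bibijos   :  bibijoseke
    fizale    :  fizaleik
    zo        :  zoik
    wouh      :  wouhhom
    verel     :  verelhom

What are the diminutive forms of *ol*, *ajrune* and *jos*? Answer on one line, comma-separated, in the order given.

Looking at the final sound of each stem: -eke when the stem ends in a sibilant (*fefifkos*, *bibijos*); -hom when the stem ends in a non-sibilant consonant (*wouh*, *verel*); -ik when the stem ends in a vowel (*fizale*, *zo*).
*ol* — final sound /l/ (a non-sibilant consonant) → -hom → *olhom*.
*ajrune* — final sound /e/ (a vowel) → -ik → *ajruneik*.
Since the final sound of *jos* is /s/ (a sibilant), it takes -eke, giving *joseke*.

olhom, ajruneik, joseke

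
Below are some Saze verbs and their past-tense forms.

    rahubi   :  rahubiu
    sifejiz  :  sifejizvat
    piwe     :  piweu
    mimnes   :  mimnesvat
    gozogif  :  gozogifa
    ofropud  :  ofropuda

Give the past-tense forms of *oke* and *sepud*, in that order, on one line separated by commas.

The pattern is sibilance of the final sound: -vat when the stem ends in a sibilant (*sifejiz*, *mimnes*); -a when the stem ends in a non-sibilant consonant (*gozogif*, *ofropud*); -u when the stem ends in a vowel (*rahubi*, *piwe*).
*oke* — final sound /e/ (a vowel) → -u → *okeu*.
*sepud*: final sound = /d/, a non-sibilant consonant → -a → *sepuda*.

okeu, sepuda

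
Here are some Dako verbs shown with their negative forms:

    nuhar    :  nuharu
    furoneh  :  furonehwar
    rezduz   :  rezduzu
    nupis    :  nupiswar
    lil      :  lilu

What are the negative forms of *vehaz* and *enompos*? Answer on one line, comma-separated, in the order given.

vehazu, enomposwar

The pattern is voicing of the final consonant: -war when the stem ends in a voiceless consonant (*furoneh*, *nupis*); -u when the stem ends in a voiced consonant (*nuhar*, *rezduz*, *lil*).
Since the final consonant of *vehaz* is /z/ (voiced), it takes -u, giving *vehazu*.
Since the final consonant of *enompos* is /s/ (voiceless), it takes -war, giving *enomposwar*.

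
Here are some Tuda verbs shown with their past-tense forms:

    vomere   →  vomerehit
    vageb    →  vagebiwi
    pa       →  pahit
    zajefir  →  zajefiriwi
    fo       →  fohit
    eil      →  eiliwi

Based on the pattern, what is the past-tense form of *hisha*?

The pattern is consonant vs. vowel: -iwi when the stem ends in a consonant (*vageb*, *zajefir*, *eil*); -hit when the stem ends in a vowel (*vomere*, *pa*, *fo*).
The final sound of *hisha* is /a/, which is a vowel, so the suffix is -hit, giving *hishahit*.

hishahit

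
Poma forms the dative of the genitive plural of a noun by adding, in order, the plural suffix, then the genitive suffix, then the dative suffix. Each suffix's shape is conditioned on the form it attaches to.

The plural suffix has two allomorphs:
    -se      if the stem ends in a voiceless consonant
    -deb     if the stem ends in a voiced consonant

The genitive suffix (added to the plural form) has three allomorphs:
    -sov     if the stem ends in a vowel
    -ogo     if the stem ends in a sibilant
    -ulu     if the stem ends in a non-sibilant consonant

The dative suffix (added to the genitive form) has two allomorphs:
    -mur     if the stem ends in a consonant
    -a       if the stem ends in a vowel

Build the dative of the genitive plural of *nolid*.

The final consonant of *nolid* is /d/, which is voiced, so the plural suffix is -deb, giving *noliddeb*.
Since the final sound of the plural form *noliddeb* is /b/ (a non-sibilant consonant), it takes -ulu, giving *noliddebulu*.
The genitive form *noliddebulu*: final sound = /u/, a vowel → -a → *noliddebulua*.

noliddebulua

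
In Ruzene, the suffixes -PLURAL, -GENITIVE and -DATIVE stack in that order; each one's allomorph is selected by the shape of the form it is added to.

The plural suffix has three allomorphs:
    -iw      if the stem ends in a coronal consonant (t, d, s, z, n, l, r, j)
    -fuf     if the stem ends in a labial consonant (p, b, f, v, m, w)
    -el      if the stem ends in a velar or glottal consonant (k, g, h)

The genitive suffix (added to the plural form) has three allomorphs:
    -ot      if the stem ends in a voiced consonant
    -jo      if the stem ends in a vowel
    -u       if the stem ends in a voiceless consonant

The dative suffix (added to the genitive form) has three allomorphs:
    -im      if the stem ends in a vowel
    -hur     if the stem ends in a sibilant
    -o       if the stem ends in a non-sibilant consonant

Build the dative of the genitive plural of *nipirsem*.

Since the final consonant of *nipirsem* is /m/ (labial), it takes -fuf, giving *nipirsemfuf*.
The plural form *nipirsemfuf*: final sound = /f/, a voiceless consonant → -u → *nipirsemfufu*.
The genitive form *nipirsemfufu*: final sound = /u/, a vowel → -im → *nipirsemfufuim*.

nipirsemfufuim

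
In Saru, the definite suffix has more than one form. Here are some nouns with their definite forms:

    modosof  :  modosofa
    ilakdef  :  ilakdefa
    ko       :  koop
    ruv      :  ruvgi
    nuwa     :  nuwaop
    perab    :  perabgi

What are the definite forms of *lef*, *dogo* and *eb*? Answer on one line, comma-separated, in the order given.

The suffix is conditioned by the final sound: -a when the stem ends in a voiceless consonant (*modosof*, *ilakdef*); -gi when the stem ends in a voiced consonant (*ruv*, *perab*); -op when the stem ends in a vowel (*ko*, *nuwa*).
The final sound of *lef* is /f/, which is a voiceless consonant, so the suffix is -a, giving *lefa*.
*dogo* — final sound /o/ (a vowel) → -op → *dogoop*.
*eb* — final sound /b/ (a voiced consonant) → -gi → *ebgi*.

lefa, dogoop, ebgi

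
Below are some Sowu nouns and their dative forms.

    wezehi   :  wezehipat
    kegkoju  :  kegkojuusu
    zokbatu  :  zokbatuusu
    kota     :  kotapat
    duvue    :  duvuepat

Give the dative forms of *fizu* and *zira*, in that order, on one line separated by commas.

The pattern is rounding harmony: -usu when the last vowel of the stem is a rounded vowel (*kegkoju*, *zokbatu*); -pat when the last vowel of the stem is an unrounded vowel (*wezehi*, *kota*, *duvue*).
Since the last vowel of *fizu* is /u/ (a rounded vowel), it takes -usu, giving *fizuusu*.
Since the last vowel of *zira* is /a/ (an unrounded vowel), it takes -pat, giving *zirapat*.

fizuusu, zirapat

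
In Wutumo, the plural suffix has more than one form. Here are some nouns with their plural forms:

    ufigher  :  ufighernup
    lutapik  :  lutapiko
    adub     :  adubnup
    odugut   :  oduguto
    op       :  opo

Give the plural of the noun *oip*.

oipo

The suffix is conditioned by the final consonant: -o when the stem ends in a voiceless consonant (*lutapik*, *odugut*, *op*); -nup when the stem ends in a voiced consonant (*ufigher*, *adub*).
Since the final consonant of *oip* is /p/ (voiceless), it takes -o, giving *oipo*.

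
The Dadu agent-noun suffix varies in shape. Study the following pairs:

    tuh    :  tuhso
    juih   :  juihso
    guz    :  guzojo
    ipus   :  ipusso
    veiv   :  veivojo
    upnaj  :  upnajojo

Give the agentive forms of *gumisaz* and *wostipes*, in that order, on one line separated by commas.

gumisazojo, wostipesso

The pattern is voicing of the final consonant: -so when the stem ends in a voiceless consonant (*tuh*, *juih*, *ipus*); -ojo when the stem ends in a voiced consonant (*guz*, *veiv*, *upnaj*).
Since the final consonant of *gumisaz* is /z/ (voiced), it takes -ojo, giving *gumisazojo*.
The final consonant of *wostipes* is /s/, which is voiceless, so the suffix is -so, giving *wostipesso*.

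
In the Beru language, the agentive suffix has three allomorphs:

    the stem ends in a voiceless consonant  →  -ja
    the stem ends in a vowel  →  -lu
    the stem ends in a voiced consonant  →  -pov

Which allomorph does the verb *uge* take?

-lu

The final sound of *uge* is /e/, which is a vowel, so the suffix is -lu.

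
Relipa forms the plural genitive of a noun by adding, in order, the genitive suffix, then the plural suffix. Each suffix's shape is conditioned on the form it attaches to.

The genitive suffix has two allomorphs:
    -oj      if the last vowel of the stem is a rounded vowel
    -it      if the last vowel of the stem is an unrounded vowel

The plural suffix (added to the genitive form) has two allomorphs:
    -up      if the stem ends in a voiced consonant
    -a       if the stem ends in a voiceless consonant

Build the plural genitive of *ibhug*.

*ibhug*: last vowel = /u/, a rounded vowel → -oj → *ibhugoj*.
The genitive form *ibhugoj*: final consonant = /j/, voiced → -up → *ibhugojup*.

ibhugojup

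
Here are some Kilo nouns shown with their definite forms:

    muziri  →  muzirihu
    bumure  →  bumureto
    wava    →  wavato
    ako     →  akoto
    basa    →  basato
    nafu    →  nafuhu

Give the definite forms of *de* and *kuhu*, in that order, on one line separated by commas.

The pattern is height harmony: -hu when the last vowel of the stem is a high vowel (*muziri*, *nafu*); -to when the last vowel of the stem is a non-high vowel (*bumure*, *wava*, *ako*, *basa*).
The last vowel of *de* is /e/, which is a non-high vowel, so the suffix is -to, giving *deto*.
*kuhu*: last vowel = /u/, a high vowel → -hu → *kuhuhu*.

deto, kuhuhu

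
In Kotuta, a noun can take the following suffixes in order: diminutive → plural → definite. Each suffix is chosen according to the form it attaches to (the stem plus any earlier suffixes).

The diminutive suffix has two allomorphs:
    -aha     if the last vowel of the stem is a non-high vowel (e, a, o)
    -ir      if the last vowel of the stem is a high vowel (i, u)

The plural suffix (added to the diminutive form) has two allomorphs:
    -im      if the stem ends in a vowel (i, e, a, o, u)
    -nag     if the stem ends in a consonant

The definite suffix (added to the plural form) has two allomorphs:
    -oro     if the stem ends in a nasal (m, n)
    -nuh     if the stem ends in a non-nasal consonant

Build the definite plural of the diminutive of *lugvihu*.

lugvihuirnagnuh

*lugvihu* — last vowel /u/ (a high vowel) → -ir → *lugvihuir*.
The diminutive form *lugvihuir* — final sound /r/ (a consonant) → -nag → *lugvihuirnag*.
The plural form *lugvihuirnag*: final consonant = /g/, non-nasal → -nuh → *lugvihuirnagnuh*.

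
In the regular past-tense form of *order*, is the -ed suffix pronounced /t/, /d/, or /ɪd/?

/d/

The stem *order* ends in a voiced sound other than /d/.
The -ed suffix is realized as /ɪd/ after /t, d/; as /t/ after other voiceless consonants; and as /d/ after other voiced sounds.
So -ed on *order* is pronounced /d/.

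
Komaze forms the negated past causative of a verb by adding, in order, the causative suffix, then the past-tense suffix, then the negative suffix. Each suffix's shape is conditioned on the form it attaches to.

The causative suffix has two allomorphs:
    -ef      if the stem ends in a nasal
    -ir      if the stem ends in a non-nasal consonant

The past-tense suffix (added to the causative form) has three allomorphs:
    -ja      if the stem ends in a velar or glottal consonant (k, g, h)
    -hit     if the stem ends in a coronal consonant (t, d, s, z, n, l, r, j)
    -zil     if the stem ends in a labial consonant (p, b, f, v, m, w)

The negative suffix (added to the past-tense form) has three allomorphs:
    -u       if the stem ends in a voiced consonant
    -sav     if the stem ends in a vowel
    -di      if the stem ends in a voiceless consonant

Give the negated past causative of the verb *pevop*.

Since the final consonant of *pevop* is /p/ (non-nasal), it takes -ir, giving *pevopir*.
The final consonant of the causative form *pevopir* is /r/, which is coronal, so the past-tense suffix is -hit, giving *pevopirhit*.
The past-tense form *pevopirhit* — final sound /t/ (a voiceless consonant) → -di → *pevopirhitdi*.

pevopirhitdi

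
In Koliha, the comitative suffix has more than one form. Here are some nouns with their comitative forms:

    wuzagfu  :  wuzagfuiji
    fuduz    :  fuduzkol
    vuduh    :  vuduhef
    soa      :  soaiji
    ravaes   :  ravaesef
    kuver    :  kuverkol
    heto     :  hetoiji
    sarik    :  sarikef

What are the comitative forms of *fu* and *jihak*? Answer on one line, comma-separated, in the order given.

The suffix is conditioned by the final sound: -ef when the stem ends in a voiceless consonant (*vuduh*, *ravaes*, *sarik*); -kol when the stem ends in a voiced consonant (*fuduz*, *kuver*); -iji when the stem ends in a vowel (*wuzagfu*, *soa*, *heto*).
The final sound of *fu* is /u/, which is a vowel, so the suffix is -iji, giving *fuiji*.
Since the final sound of *jihak* is /k/ (a voiceless consonant), it takes -ef, giving *jihakef*.

fuiji, jihakef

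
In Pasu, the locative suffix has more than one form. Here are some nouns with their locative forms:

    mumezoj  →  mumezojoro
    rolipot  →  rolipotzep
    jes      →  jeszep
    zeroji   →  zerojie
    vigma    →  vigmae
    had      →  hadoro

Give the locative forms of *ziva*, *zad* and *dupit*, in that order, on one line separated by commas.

zivae, zadoro, dupitzep

The suffix is conditioned by the final sound: -zep when the stem ends in a voiceless consonant (*rolipot*, *jes*); -oro when the stem ends in a voiced consonant (*mumezoj*, *had*); -e when the stem ends in a vowel (*zeroji*, *vigma*).
*ziva* — final sound /a/ (a vowel) → -e → *zivae*.
Since the final sound of *zad* is /d/ (a voiced consonant), it takes -oro, giving *zadoro*.
The final sound of *dupit* is /t/, which is a voiceless consonant, so the suffix is -zep, giving *dupitzep*.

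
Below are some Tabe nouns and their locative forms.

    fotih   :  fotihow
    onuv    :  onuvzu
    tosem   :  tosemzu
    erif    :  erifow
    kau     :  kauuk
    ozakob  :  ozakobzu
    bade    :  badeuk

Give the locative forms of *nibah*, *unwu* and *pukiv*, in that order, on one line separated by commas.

Looking at the final sound of each stem: -ow when the stem ends in a voiceless consonant (*fotih*, *erif*); -zu when the stem ends in a voiced consonant (*onuv*, *tosem*, *ozakob*); -uk when the stem ends in a vowel (*kau*, *bade*).
The final sound of *nibah* is /h/, which is a voiceless consonant, so the suffix is -ow, giving *nibahow*.
The final sound of *unwu* is /u/, which is a vowel, so the suffix is -uk, giving *unwuuk*.
The final sound of *pukiv* is /v/, which is a voiced consonant, so the suffix is -zu, giving *pukivzu*.

nibahow, unwuuk, pukivzu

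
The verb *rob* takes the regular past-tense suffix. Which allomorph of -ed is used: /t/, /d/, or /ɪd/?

/d/

The stem *rob* ends in a voiced sound other than /d/.
The -ed suffix is realized as /ɪd/ after /t, d/; as /t/ after other voiceless consonants; and as /d/ after other voiced sounds.
So -ed on *rob* is pronounced /d/.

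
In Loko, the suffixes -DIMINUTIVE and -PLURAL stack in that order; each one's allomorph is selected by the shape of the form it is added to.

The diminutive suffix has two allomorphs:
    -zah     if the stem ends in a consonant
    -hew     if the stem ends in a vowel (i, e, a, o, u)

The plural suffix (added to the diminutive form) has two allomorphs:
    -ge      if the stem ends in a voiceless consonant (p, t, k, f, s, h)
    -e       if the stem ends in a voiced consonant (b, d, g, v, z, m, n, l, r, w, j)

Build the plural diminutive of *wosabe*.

Since the final sound of *wosabe* is /e/ (a vowel), it takes -hew, giving *wosabehew*.
The diminutive form *wosabehew* — final consonant /w/ (voiced) → -e → *wosabehewe*.

wosabehewe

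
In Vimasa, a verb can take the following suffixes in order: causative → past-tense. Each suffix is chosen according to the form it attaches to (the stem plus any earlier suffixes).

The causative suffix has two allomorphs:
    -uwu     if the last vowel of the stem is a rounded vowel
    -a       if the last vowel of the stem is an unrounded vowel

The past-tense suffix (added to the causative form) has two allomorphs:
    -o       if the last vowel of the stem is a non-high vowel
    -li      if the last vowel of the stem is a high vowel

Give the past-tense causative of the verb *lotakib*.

Since the last vowel of *lotakib* is /i/ (an unrounded vowel), it takes -a, giving *lotakiba*.
Since the last vowel of the causative form *lotakiba* is /a/ (a non-high vowel), it takes -o, giving *lotakibao*.

lotakibao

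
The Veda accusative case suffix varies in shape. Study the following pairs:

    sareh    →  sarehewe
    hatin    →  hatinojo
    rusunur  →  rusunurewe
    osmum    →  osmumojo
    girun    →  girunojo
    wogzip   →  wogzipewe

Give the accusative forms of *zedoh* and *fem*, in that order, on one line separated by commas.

The suffix is conditioned by the final consonant: -ojo when the stem ends in a nasal (*hatin*, *osmum*, *girun*); -ewe when the stem ends in a non-nasal consonant (*sareh*, *rusunur*, *wogzip*).
Since the final consonant of *zedoh* is /h/ (non-nasal), it takes -ewe, giving *zedohewe*.
The final consonant of *fem* is /m/, which is a nasal, so the suffix is -ojo, giving *femojo*.

zedohewe, femojo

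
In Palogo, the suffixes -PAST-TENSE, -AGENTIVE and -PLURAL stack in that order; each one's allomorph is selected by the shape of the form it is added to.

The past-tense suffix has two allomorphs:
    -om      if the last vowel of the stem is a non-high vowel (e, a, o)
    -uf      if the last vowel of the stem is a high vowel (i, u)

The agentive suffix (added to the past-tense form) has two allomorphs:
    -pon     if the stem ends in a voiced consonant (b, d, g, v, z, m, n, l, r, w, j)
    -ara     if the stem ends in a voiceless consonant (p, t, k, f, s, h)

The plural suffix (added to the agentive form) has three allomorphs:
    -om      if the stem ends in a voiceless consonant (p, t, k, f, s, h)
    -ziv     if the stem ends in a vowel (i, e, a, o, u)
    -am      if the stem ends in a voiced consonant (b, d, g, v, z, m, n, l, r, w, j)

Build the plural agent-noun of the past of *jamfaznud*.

*jamfaznud*: last vowel = /u/, a high vowel → -uf → *jamfaznuduf*.
Since the final consonant of the past-tense form *jamfaznuduf* is /f/ (voiceless), it takes -ara, giving *jamfaznudufara*.
The final sound of the agentive form *jamfaznudufara* is /a/, which is a vowel, so the plural suffix is -ziv, giving *jamfaznudufaraziv*.

jamfaznudufaraziv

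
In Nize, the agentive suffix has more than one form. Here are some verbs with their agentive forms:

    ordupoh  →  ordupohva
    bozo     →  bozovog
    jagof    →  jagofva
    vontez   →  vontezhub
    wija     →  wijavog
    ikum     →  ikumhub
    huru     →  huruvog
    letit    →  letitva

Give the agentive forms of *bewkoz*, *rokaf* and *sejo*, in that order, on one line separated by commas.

bewkozhub, rokafva, sejovog

The alternation tracks the final sound of the stem — -va when the stem ends in a voiceless consonant (*ordupoh*, *jagof*, *letit*); -hub when the stem ends in a voiced consonant (*vontez*, *ikum*); -vog when the stem ends in a vowel (*bozo*, *wija*, *huru*).
*bewkoz*: final sound = /z/, a voiced consonant → -hub → *bewkozhub*.
*rokaf* — final sound /f/ (a voiceless consonant) → -va → *rokafva*.
The final sound of *sejo* is /o/, which is a vowel, so the suffix is -vog, giving *sejovog*.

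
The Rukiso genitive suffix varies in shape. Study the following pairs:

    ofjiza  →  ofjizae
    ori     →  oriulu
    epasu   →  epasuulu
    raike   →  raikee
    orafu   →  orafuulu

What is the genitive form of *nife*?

The suffix is conditioned by the last vowel: -ulu when the last vowel of the stem is a high vowel (*ori*, *epasu*, *orafu*); -e when the last vowel of the stem is a non-high vowel (*ofjiza*, *raike*).
The last vowel of *nife* is /e/, which is a non-high vowel, so the suffix is -e, giving *nifee*.

nifee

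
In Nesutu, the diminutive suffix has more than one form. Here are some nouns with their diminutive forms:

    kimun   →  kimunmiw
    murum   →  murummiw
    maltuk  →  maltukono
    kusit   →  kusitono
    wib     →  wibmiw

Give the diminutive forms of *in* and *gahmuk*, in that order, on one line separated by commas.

inmiw, gahmukono

The suffix is conditioned by the final consonant: -ono when the stem ends in a voiceless consonant (*maltuk*, *kusit*); -miw when the stem ends in a voiced consonant (*kimun*, *murum*, *wib*).
The final consonant of *in* is /n/, which is voiced, so the suffix is -miw, giving *inmiw*.
*gahmuk* — final consonant /k/ (voiceless) → -ono → *gahmukono*.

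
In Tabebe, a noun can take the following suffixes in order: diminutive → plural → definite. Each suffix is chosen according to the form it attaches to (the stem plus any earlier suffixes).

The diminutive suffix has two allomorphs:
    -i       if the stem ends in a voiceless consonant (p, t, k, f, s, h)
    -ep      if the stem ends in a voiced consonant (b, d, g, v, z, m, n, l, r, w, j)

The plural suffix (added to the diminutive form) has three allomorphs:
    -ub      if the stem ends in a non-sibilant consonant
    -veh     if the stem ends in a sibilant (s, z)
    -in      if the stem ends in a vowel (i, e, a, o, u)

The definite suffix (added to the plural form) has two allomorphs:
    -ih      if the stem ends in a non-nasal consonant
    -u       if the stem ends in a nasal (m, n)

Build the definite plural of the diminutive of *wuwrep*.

wuwrepiinu

Since the final consonant of *wuwrep* is /p/ (voiceless), it takes -i, giving *wuwrepi*.
The diminutive form *wuwrepi* — final sound /i/ (a vowel) → -in → *wuwrepiin*.
Since the final consonant of the plural form *wuwrepiin* is /n/ (a nasal), it takes -u, giving *wuwrepiinu*.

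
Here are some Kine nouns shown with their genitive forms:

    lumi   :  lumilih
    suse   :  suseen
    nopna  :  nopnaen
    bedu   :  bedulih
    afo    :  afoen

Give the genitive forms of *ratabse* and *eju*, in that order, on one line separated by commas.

ratabseen, ejulih

The suffix is conditioned by the last vowel: -lih when the last vowel of the stem is a high vowel (*lumi*, *bedu*); -en when the last vowel of the stem is a non-high vowel (*suse*, *nopna*, *afo*).
Since the last vowel of *ratabse* is /e/ (a non-high vowel), it takes -en, giving *ratabseen*.
*eju*: last vowel = /u/, a high vowel → -lih → *ejulih*.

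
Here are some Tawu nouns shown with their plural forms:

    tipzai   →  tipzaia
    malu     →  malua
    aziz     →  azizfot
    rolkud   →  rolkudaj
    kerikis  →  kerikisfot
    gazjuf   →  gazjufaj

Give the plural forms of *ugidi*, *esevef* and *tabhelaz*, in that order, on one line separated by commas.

ugidia, esevefaj, tabhelazfot

Looking at the final sound of each stem: -fot when the stem ends in a sibilant (*aziz*, *kerikis*); -aj when the stem ends in a non-sibilant consonant (*rolkud*, *gazjuf*); -a when the stem ends in a vowel (*tipzai*, *malu*).
Since the final sound of *ugidi* is /i/ (a vowel), it takes -a, giving *ugidia*.
*esevef*: final sound = /f/, a non-sibilant consonant → -aj → *esevefaj*.
The final sound of *tabhelaz* is /z/, which is a sibilant, so the suffix is -fot, giving *tabhelazfot*.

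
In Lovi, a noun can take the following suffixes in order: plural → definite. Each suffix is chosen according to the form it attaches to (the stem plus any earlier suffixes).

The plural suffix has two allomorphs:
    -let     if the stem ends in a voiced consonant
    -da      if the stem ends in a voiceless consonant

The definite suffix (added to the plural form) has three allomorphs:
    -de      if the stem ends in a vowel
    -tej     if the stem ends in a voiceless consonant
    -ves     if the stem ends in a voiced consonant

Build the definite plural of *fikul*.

*fikul* — final consonant /l/ (voiced) → -let → *fikullet*.
The plural form *fikullet*: final sound = /t/, a voiceless consonant → -tej → *fikullettej*.

fikullettej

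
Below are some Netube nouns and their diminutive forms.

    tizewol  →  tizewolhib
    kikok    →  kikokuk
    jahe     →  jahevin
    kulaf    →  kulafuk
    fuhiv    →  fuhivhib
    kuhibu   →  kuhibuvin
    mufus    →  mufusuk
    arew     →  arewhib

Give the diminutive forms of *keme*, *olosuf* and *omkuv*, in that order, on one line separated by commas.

The pattern is voicing of the final sound: -uk when the stem ends in a voiceless consonant (*kikok*, *kulaf*, *mufus*); -hib when the stem ends in a voiced consonant (*tizewol*, *fuhiv*, *arew*); -vin when the stem ends in a vowel (*jahe*, *kuhibu*).
The final sound of *keme* is /e/, which is a vowel, so the suffix is -vin, giving *kemevin*.
*olosuf*: final sound = /f/, a voiceless consonant → -uk → *olosufuk*.
*omkuv*: final sound = /v/, a voiced consonant → -hib → *omkuvhib*.

kemevin, olosufuk, omkuvhib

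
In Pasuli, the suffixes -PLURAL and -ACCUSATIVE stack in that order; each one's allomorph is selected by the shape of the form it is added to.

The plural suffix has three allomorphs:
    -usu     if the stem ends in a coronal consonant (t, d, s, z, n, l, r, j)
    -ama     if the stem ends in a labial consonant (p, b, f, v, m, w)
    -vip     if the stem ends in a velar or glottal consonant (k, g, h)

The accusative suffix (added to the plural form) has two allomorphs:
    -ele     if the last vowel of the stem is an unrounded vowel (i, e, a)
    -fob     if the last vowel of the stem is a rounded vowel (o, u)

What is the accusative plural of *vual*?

The final consonant of *vual* is /l/, which is coronal, so the plural suffix is -usu, giving *vualusu*.
The last vowel of the plural form *vualusu* is /u/, which is a rounded vowel, so the accusative suffix is -fob, giving *vualusufob*.

vualusufob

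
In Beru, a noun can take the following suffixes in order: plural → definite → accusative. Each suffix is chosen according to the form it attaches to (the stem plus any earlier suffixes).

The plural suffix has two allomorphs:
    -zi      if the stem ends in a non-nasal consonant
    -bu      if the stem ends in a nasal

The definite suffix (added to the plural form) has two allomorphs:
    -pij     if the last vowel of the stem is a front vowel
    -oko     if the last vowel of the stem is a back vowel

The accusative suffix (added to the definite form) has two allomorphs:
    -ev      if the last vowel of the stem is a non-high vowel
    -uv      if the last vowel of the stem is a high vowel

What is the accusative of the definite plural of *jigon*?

jigonbuokoev

Since the final consonant of *jigon* is /n/ (a nasal), it takes -bu, giving *jigonbu*.
The plural form *jigonbu* — last vowel /u/ (a back vowel) → -oko → *jigonbuoko*.
The definite form *jigonbuoko* — last vowel /o/ (a non-high vowel) → -ev → *jigonbuokoev*.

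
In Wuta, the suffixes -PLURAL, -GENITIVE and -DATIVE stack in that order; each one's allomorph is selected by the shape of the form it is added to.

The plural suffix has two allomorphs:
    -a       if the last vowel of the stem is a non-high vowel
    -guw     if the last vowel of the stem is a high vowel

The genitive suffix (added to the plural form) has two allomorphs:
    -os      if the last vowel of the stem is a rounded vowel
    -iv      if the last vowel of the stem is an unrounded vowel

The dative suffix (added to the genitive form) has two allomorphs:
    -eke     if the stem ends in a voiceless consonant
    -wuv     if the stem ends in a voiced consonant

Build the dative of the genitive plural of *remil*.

remilguwoseke

*remil*: last vowel = /i/, a high vowel → -guw → *remilguw*.
The plural form *remilguw* — last vowel /u/ (a rounded vowel) → -os → *remilguwos*.
The final consonant of the genitive form *remilguwos* is /s/, which is voiceless, so the dative suffix is -eke, giving *remilguwoseke*.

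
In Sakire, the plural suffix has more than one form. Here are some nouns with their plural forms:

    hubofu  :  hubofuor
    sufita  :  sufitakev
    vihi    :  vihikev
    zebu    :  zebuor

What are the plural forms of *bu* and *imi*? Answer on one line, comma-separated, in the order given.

The pattern is rounding harmony: -or when the last vowel of the stem is a rounded vowel (*hubofu*, *zebu*); -kev when the last vowel of the stem is an unrounded vowel (*sufita*, *vihi*).
*bu*: last vowel = /u/, a rounded vowel → -or → *buor*.
*imi*: last vowel = /i/, an unrounded vowel → -kev → *imikev*.

buor, imikev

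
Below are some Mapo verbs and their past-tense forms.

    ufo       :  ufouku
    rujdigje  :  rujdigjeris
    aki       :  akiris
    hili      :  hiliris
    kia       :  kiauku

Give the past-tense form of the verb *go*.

gouku

The suffix is conditioned by the last vowel: -ris when the last vowel of the stem is a front vowel (*rujdigje*, *aki*, *hili*); -uku when the last vowel of the stem is a back vowel (*ufo*, *kia*).
*go*: last vowel = /o/, a back vowel → -uku → *gouku*.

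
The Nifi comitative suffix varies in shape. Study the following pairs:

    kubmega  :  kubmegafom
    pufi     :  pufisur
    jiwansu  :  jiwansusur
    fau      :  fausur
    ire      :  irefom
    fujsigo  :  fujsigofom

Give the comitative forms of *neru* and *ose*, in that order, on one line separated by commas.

The alternation tracks the last vowel of the stem — -sur when the last vowel of the stem is a high vowel (*pufi*, *jiwansu*, *fau*); -fom when the last vowel of the stem is a non-high vowel (*kubmega*, *ire*, *fujsigo*).
*neru*: last vowel = /u/, a high vowel → -sur → *nerusur*.
Since the last vowel of *ose* is /e/ (a non-high vowel), it takes -fom, giving *osefom*.

nerusur, osefom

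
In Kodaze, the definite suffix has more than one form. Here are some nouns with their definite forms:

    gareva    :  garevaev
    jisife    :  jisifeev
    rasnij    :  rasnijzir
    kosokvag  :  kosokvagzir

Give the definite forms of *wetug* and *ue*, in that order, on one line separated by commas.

The pattern is consonant vs. vowel: -zir when the stem ends in a consonant (*rasnij*, *kosokvag*); -ev when the stem ends in a vowel (*gareva*, *jisife*).
Since the final sound of *wetug* is /g/ (a consonant), it takes -zir, giving *wetugzir*.
Since the final sound of *ue* is /e/ (a vowel), it takes -ev, giving *ueev*.

wetugzir, ueev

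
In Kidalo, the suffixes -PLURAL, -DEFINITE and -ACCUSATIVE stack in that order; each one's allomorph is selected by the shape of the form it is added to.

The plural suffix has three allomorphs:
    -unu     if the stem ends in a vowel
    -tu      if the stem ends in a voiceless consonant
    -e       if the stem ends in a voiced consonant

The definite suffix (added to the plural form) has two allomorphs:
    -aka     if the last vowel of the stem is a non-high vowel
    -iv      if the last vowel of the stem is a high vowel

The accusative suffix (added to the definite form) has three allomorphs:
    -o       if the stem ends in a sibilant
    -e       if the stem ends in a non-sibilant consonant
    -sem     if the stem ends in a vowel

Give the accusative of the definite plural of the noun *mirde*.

mirdeunuive

The final sound of *mirde* is /e/, which is a vowel, so the plural suffix is -unu, giving *mirdeunu*.
The plural form *mirdeunu*: last vowel = /u/, a high vowel → -iv → *mirdeunuiv*.
The definite form *mirdeunuiv*: final sound = /v/, a non-sibilant consonant → -e → *mirdeunuive*.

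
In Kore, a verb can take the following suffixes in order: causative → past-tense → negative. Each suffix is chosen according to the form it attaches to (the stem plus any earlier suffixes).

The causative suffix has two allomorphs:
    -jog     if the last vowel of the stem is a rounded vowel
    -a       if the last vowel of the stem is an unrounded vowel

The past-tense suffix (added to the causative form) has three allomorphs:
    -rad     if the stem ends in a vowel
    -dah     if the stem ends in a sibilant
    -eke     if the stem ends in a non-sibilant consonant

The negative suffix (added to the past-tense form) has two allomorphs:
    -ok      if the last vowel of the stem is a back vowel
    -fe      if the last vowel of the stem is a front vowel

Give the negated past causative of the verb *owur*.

owurjogekefe

The last vowel of *owur* is /u/, which is a rounded vowel, so the causative suffix is -jog, giving *owurjog*.
Since the final sound of the causative form *owurjog* is /g/ (a non-sibilant consonant), it takes -eke, giving *owurjogeke*.
The last vowel of the past-tense form *owurjogeke* is /e/, which is a front vowel, so the negative suffix is -fe, giving *owurjogekefe*.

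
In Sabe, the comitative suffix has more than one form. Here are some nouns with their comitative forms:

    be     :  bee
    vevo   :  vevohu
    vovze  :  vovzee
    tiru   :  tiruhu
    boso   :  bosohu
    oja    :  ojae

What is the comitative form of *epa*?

epae

The pattern is rounding harmony: -hu when the last vowel of the stem is a rounded vowel (*vevo*, *tiru*, *boso*); -e when the last vowel of the stem is an unrounded vowel (*be*, *vovze*, *oja*).
*epa* — last vowel /a/ (an unrounded vowel) → -e → *epae*.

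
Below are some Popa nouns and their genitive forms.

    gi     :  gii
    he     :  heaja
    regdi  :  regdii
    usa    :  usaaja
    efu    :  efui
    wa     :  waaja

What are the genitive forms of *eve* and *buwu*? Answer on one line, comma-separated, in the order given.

The alternation tracks the last vowel of the stem — -i when the last vowel of the stem is a high vowel (*gi*, *regdi*, *efu*); -aja when the last vowel of the stem is a non-high vowel (*he*, *usa*, *wa*).
*eve* — last vowel /e/ (a non-high vowel) → -aja → *eveaja*.
*buwu*: last vowel = /u/, a high vowel → -i → *buwui*.

eveaja, buwui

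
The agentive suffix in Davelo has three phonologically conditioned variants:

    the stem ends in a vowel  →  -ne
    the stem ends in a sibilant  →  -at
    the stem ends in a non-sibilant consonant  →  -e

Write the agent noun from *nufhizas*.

The final sound of *nufhizas* is /s/, which is a sibilant, so the suffix is -at, giving *nufhizasat*.

nufhizasat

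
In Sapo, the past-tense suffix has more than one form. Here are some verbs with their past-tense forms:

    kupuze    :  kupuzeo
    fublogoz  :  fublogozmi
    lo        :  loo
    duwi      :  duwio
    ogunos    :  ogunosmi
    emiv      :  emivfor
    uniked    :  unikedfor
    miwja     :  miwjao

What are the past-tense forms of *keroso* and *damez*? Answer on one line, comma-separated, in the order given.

Looking at the final sound of each stem: -mi when the stem ends in a sibilant (*fublogoz*, *ogunos*); -for when the stem ends in a non-sibilant consonant (*emiv*, *uniked*); -o when the stem ends in a vowel (*kupuze*, *lo*, *duwi*, *miwja*).
*keroso* — final sound /o/ (a vowel) → -o → *kerosoo*.
The final sound of *damez* is /z/, which is a sibilant, so the suffix is -mi, giving *damezmi*.

kerosoo, damezmi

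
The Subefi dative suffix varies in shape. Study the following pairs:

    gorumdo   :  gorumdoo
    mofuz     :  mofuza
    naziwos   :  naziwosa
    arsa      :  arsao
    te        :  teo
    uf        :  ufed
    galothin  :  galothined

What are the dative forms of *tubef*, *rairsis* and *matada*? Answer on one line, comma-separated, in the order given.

The alternation tracks the final sound of the stem — -a when the stem ends in a sibilant (*mofuz*, *naziwos*); -ed when the stem ends in a non-sibilant consonant (*uf*, *galothin*); -o when the stem ends in a vowel (*gorumdo*, *arsa*, *te*).
Since the final sound of *tubef* is /f/ (a non-sibilant consonant), it takes -ed, giving *tubefed*.
*rairsis*: final sound = /s/, a sibilant → -a → *rairsisa*.
Since the final sound of *matada* is /a/ (a vowel), it takes -o, giving *matadao*.

tubefed, rairsisa, matadao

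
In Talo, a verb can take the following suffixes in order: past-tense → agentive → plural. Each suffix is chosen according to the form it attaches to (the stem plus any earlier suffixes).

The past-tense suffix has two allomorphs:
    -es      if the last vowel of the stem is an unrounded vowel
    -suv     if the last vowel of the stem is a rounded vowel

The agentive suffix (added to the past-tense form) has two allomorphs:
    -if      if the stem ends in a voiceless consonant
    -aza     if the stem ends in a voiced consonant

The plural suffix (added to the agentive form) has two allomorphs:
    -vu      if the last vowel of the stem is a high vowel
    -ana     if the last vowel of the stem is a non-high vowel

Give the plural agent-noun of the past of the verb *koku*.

Since the last vowel of *koku* is /u/ (a rounded vowel), it takes -suv, giving *kokusuv*.
The final consonant of the past-tense form *kokusuv* is /v/, which is voiced, so the agentive suffix is -aza, giving *kokusuvaza*.
Since the last vowel of the agentive form *kokusuvaza* is /a/ (a non-high vowel), it takes -ana, giving *kokusuvazaana*.

kokusuvazaana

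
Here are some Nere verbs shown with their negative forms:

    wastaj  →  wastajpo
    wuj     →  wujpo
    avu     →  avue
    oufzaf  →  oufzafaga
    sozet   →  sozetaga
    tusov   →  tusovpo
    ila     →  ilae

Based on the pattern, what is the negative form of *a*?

Looking at the final sound of each stem: -aga when the stem ends in a voiceless consonant (*oufzaf*, *sozet*); -po when the stem ends in a voiced consonant (*wastaj*, *wuj*, *tusov*); -e when the stem ends in a vowel (*avu*, *ila*).
*a* — final sound /a/ (a vowel) → -e → *ae*.

ae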